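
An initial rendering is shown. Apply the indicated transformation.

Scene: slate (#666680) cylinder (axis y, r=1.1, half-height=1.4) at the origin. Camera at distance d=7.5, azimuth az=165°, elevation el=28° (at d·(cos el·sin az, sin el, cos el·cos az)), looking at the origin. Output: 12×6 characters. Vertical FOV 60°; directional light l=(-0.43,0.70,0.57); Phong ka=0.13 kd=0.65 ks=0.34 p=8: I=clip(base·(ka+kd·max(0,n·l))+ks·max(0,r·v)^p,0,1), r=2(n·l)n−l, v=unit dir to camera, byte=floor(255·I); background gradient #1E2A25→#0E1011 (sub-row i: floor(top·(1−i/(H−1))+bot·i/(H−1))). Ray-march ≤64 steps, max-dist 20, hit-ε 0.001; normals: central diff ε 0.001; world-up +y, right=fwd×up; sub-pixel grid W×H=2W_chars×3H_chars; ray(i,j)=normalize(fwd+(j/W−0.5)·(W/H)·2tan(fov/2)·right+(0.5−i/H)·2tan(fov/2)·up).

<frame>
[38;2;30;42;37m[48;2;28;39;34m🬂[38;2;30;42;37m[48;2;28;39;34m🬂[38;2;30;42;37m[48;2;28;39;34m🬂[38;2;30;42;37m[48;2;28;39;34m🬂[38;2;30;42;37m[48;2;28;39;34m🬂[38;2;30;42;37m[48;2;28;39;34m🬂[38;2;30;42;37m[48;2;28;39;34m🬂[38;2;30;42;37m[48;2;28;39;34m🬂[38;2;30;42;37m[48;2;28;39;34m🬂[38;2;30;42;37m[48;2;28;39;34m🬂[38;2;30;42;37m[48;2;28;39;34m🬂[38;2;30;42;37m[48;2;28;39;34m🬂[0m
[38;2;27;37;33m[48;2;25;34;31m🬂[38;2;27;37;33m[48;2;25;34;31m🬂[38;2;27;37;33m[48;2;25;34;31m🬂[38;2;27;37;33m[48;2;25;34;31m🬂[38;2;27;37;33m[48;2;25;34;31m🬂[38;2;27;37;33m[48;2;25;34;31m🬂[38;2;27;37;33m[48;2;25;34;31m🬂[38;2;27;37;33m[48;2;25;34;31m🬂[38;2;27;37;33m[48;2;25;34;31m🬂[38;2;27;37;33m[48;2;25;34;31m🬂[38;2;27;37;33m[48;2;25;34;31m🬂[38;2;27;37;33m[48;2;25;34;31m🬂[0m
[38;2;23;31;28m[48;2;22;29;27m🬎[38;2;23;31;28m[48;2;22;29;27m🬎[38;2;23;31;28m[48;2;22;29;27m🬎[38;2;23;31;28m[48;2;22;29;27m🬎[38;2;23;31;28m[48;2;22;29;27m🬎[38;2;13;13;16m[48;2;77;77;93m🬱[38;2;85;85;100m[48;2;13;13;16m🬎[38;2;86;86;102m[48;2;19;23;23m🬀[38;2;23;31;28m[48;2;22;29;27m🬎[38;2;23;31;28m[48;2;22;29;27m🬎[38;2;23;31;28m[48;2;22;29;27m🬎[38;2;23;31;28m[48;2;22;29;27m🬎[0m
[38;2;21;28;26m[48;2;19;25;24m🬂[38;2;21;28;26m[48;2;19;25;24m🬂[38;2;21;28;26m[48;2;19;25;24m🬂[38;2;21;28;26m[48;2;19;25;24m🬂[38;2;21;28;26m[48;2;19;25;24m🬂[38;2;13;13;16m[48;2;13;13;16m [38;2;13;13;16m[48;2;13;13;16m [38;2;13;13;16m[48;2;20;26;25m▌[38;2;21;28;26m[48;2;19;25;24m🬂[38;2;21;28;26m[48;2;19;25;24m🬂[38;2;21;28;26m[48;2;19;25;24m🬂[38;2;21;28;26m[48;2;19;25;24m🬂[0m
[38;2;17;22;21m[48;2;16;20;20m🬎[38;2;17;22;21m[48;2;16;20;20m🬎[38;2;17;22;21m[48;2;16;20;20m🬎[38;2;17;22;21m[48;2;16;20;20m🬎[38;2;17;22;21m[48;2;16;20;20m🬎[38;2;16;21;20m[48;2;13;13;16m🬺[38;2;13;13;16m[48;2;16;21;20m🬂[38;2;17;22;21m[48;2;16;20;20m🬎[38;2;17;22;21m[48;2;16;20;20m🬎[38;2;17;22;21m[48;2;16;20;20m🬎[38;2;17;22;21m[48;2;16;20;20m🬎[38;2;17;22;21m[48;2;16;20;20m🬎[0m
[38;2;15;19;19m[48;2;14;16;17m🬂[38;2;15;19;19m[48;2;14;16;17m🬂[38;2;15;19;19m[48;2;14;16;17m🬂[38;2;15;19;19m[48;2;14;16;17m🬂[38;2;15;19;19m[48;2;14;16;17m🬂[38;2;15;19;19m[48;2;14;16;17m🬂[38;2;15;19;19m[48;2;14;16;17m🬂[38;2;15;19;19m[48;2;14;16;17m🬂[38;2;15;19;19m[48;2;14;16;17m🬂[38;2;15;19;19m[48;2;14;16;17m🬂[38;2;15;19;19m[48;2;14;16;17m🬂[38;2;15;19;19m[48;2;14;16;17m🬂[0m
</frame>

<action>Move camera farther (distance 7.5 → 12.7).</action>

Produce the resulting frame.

<frame>
[38;2;30;42;37m[48;2;28;39;34m🬂[38;2;30;42;37m[48;2;28;39;34m🬂[38;2;30;42;37m[48;2;28;39;34m🬂[38;2;30;42;37m[48;2;28;39;34m🬂[38;2;30;42;37m[48;2;28;39;34m🬂[38;2;30;42;37m[48;2;28;39;34m🬂[38;2;30;42;37m[48;2;28;39;34m🬂[38;2;30;42;37m[48;2;28;39;34m🬂[38;2;30;42;37m[48;2;28;39;34m🬂[38;2;30;42;37m[48;2;28;39;34m🬂[38;2;30;42;37m[48;2;28;39;34m🬂[38;2;30;42;37m[48;2;28;39;34m🬂[0m
[38;2;27;37;33m[48;2;25;34;31m🬂[38;2;27;37;33m[48;2;25;34;31m🬂[38;2;27;37;33m[48;2;25;34;31m🬂[38;2;27;37;33m[48;2;25;34;31m🬂[38;2;27;37;33m[48;2;25;34;31m🬂[38;2;27;37;33m[48;2;25;34;31m🬂[38;2;27;37;33m[48;2;25;34;31m🬂[38;2;27;37;33m[48;2;25;34;31m🬂[38;2;27;37;33m[48;2;25;34;31m🬂[38;2;27;37;33m[48;2;25;34;31m🬂[38;2;27;37;33m[48;2;25;34;31m🬂[38;2;27;37;33m[48;2;25;34;31m🬂[0m
[38;2;23;31;28m[48;2;22;29;27m🬎[38;2;23;31;28m[48;2;22;29;27m🬎[38;2;23;31;28m[48;2;22;29;27m🬎[38;2;23;31;28m[48;2;22;29;27m🬎[38;2;23;31;28m[48;2;22;29;27m🬎[38;2;23;31;28m[48;2;13;13;16m🬝[38;2;87;87;102m[48;2;19;24;23m🬃[38;2;23;31;28m[48;2;22;29;27m🬎[38;2;23;31;28m[48;2;22;29;27m🬎[38;2;23;31;28m[48;2;22;29;27m🬎[38;2;23;31;28m[48;2;22;29;27m🬎[38;2;23;31;28m[48;2;22;29;27m🬎[0m
[38;2;21;28;26m[48;2;19;25;24m🬂[38;2;21;28;26m[48;2;19;25;24m🬂[38;2;21;28;26m[48;2;19;25;24m🬂[38;2;21;28;26m[48;2;19;25;24m🬂[38;2;21;28;26m[48;2;19;25;24m🬂[38;2;19;26;24m[48;2;13;13;16m🬲[38;2;13;13;16m[48;2;19;25;24m🬝[38;2;21;28;26m[48;2;19;25;24m🬂[38;2;21;28;26m[48;2;19;25;24m🬂[38;2;21;28;26m[48;2;19;25;24m🬂[38;2;21;28;26m[48;2;19;25;24m🬂[38;2;21;28;26m[48;2;19;25;24m🬂[0m
[38;2;17;22;21m[48;2;16;20;20m🬎[38;2;17;22;21m[48;2;16;20;20m🬎[38;2;17;22;21m[48;2;16;20;20m🬎[38;2;17;22;21m[48;2;16;20;20m🬎[38;2;17;22;21m[48;2;16;20;20m🬎[38;2;17;22;21m[48;2;16;20;20m🬎[38;2;17;22;21m[48;2;16;20;20m🬎[38;2;17;22;21m[48;2;16;20;20m🬎[38;2;17;22;21m[48;2;16;20;20m🬎[38;2;17;22;21m[48;2;16;20;20m🬎[38;2;17;22;21m[48;2;16;20;20m🬎[38;2;17;22;21m[48;2;16;20;20m🬎[0m
[38;2;15;19;19m[48;2;14;16;17m🬂[38;2;15;19;19m[48;2;14;16;17m🬂[38;2;15;19;19m[48;2;14;16;17m🬂[38;2;15;19;19m[48;2;14;16;17m🬂[38;2;15;19;19m[48;2;14;16;17m🬂[38;2;15;19;19m[48;2;14;16;17m🬂[38;2;15;19;19m[48;2;14;16;17m🬂[38;2;15;19;19m[48;2;14;16;17m🬂[38;2;15;19;19m[48;2;14;16;17m🬂[38;2;15;19;19m[48;2;14;16;17m🬂[38;2;15;19;19m[48;2;14;16;17m🬂[38;2;15;19;19m[48;2;14;16;17m🬂[0m
</frame>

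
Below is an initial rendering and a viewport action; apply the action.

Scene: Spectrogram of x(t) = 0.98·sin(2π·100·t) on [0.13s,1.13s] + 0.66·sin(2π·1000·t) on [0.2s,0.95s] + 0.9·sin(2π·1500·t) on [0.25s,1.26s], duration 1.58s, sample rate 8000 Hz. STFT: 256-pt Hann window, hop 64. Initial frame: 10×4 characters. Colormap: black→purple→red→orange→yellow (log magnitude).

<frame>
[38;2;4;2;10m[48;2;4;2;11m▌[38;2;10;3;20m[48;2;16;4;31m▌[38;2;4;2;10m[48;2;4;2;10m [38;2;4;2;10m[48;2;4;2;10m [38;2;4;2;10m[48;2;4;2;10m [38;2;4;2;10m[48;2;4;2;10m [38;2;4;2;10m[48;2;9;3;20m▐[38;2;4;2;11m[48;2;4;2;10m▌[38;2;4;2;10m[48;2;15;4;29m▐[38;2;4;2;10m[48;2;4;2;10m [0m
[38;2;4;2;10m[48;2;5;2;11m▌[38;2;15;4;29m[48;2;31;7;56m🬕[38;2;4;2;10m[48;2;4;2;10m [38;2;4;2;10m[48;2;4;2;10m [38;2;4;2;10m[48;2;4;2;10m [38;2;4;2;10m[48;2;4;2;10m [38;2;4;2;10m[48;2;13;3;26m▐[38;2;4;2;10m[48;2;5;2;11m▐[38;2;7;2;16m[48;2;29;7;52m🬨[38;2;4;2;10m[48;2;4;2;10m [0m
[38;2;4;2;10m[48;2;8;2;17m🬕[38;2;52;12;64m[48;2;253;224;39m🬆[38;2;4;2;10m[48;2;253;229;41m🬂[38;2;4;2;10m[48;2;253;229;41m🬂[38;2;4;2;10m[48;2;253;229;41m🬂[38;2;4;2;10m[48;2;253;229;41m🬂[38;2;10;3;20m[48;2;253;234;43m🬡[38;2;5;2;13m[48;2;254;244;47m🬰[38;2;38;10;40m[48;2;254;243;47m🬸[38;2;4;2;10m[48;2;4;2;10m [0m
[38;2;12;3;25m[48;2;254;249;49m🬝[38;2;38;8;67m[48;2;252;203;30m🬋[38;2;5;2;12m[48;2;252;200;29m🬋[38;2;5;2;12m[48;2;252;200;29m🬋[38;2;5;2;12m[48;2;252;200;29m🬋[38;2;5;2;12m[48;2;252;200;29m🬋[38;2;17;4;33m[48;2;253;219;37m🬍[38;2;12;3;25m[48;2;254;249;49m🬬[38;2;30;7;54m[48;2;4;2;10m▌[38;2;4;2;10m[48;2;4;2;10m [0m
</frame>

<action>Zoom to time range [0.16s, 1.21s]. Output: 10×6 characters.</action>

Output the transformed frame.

<frame>
[38;2;10;3;20m[48;2;15;4;30m▌[38;2;4;2;10m[48;2;4;2;10m [38;2;4;2;10m[48;2;4;2;10m [38;2;4;2;10m[48;2;4;2;10m [38;2;4;2;10m[48;2;4;2;10m [38;2;4;2;10m[48;2;4;2;10m [38;2;4;2;10m[48;2;4;2;10m [38;2;4;2;10m[48;2;9;3;19m▌[38;2;4;2;10m[48;2;4;2;10m [38;2;4;2;11m[48;2;4;2;11m [0m
[38;2;11;3;22m[48;2;19;4;35m▌[38;2;4;2;10m[48;2;4;2;10m [38;2;4;2;10m[48;2;4;2;10m [38;2;4;2;10m[48;2;4;2;10m [38;2;4;2;10m[48;2;4;2;10m [38;2;4;2;10m[48;2;4;2;10m [38;2;4;2;10m[48;2;4;2;10m [38;2;4;2;10m[48;2;10;3;21m▌[38;2;4;2;10m[48;2;4;2;10m [38;2;4;2;11m[48;2;5;2;11m🬨[0m
[38;2;16;4;31m[48;2;32;7;57m🬕[38;2;4;2;10m[48;2;4;2;10m [38;2;4;2;10m[48;2;4;2;10m [38;2;4;2;10m[48;2;4;2;10m [38;2;4;2;10m[48;2;4;2;10m [38;2;4;2;10m[48;2;4;2;10m [38;2;4;2;10m[48;2;4;2;10m [38;2;4;2;10m[48;2;14;3;27m▌[38;2;4;2;10m[48;2;4;2;10m [38;2;5;2;11m[48;2;4;2;11m🬺[0m
[38;2;35;8;60m[48;2;238;170;48m🬕[38;2;5;2;12m[48;2;254;244;47m🬎[38;2;5;2;12m[48;2;254;244;47m🬎[38;2;5;2;12m[48;2;254;244;47m🬎[38;2;5;2;12m[48;2;254;244;47m🬎[38;2;5;2;12m[48;2;254;244;47m🬎[38;2;5;2;12m[48;2;254;244;47m🬎[38;2;14;3;27m[48;2;254;244;47m🬎[38;2;5;2;12m[48;2;254;244;47m🬎[38;2;6;2;14m[48;2;254;244;47m🬎[0m
[38;2;253;215;35m[48;2;96;23;79m🬋[38;2;253;215;35m[48;2;4;2;10m🬋[38;2;253;215;35m[48;2;4;2;10m🬋[38;2;253;215;35m[48;2;4;2;10m🬋[38;2;253;215;35m[48;2;4;2;10m🬋[38;2;253;215;35m[48;2;4;2;10m🬋[38;2;253;215;35m[48;2;4;2;10m🬋[38;2;253;215;35m[48;2;59;15;48m🬋[38;2;4;2;10m[48;2;4;2;10m [38;2;8;2;17m[48;2;13;3;25m🬎[0m
[38;2;35;8;62m[48;2;254;249;49m🬎[38;2;6;2;14m[48;2;254;249;49m🬎[38;2;6;2;14m[48;2;254;249;49m🬎[38;2;6;2;14m[48;2;254;249;49m🬎[38;2;6;2;14m[48;2;254;249;49m🬎[38;2;6;2;14m[48;2;254;249;49m🬎[38;2;6;2;14m[48;2;254;249;49m🬎[38;2;23;5;42m[48;2;254;249;49m🬎[38;2;6;2;14m[48;2;254;249;49m🬎[38;2;42;10;63m[48;2;236;170;50m🬎[0m
</frame>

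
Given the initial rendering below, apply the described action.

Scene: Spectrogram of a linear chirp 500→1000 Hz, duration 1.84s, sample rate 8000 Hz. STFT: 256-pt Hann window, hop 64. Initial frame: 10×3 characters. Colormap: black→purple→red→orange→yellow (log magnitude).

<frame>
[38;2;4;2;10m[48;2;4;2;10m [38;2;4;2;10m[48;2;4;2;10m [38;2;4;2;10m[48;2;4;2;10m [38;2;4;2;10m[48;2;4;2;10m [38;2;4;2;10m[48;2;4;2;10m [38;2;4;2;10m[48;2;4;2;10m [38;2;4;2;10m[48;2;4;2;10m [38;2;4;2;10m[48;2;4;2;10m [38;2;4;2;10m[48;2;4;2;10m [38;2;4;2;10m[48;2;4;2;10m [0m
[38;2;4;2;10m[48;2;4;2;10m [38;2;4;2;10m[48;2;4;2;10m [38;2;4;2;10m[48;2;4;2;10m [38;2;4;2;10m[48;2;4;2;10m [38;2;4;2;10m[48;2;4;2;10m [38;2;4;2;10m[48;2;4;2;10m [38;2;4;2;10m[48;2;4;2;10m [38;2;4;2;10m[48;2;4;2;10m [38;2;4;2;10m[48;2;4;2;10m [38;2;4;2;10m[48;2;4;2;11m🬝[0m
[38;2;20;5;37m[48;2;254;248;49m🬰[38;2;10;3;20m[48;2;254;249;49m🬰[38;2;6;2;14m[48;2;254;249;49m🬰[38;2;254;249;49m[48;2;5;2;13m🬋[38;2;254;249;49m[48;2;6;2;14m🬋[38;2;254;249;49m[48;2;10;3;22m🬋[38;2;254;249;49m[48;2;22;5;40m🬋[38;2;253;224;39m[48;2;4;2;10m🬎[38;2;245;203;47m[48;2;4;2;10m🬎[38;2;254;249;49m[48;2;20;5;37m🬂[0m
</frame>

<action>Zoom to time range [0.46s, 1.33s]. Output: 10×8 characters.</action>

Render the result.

<frame>
[38;2;4;2;10m[48;2;4;2;10m [38;2;4;2;10m[48;2;4;2;10m [38;2;4;2;10m[48;2;4;2;10m [38;2;4;2;10m[48;2;4;2;10m [38;2;4;2;10m[48;2;4;2;10m [38;2;4;2;10m[48;2;4;2;10m [38;2;4;2;10m[48;2;4;2;10m [38;2;4;2;10m[48;2;4;2;10m [38;2;4;2;10m[48;2;4;2;10m [38;2;4;2;10m[48;2;4;2;10m [0m
[38;2;4;2;10m[48;2;4;2;10m [38;2;4;2;10m[48;2;4;2;10m [38;2;4;2;10m[48;2;4;2;10m [38;2;4;2;10m[48;2;4;2;10m [38;2;4;2;10m[48;2;4;2;10m [38;2;4;2;10m[48;2;4;2;10m [38;2;4;2;10m[48;2;4;2;10m [38;2;4;2;10m[48;2;4;2;10m [38;2;4;2;10m[48;2;4;2;10m [38;2;4;2;10m[48;2;4;2;10m [0m
[38;2;4;2;10m[48;2;4;2;10m [38;2;4;2;10m[48;2;4;2;10m [38;2;4;2;10m[48;2;4;2;10m [38;2;4;2;10m[48;2;4;2;10m [38;2;4;2;10m[48;2;4;2;10m [38;2;4;2;10m[48;2;4;2;10m [38;2;4;2;10m[48;2;4;2;10m [38;2;4;2;10m[48;2;4;2;10m [38;2;4;2;10m[48;2;4;2;10m [38;2;4;2;10m[48;2;4;2;10m [0m
[38;2;4;2;10m[48;2;4;2;10m [38;2;4;2;10m[48;2;4;2;10m [38;2;4;2;10m[48;2;4;2;10m [38;2;4;2;10m[48;2;4;2;10m [38;2;4;2;10m[48;2;4;2;10m [38;2;4;2;10m[48;2;4;2;10m [38;2;4;2;10m[48;2;4;2;10m [38;2;4;2;10m[48;2;4;2;10m [38;2;4;2;10m[48;2;4;2;10m [38;2;4;2;10m[48;2;4;2;10m [0m
[38;2;4;2;10m[48;2;4;2;10m [38;2;4;2;10m[48;2;4;2;10m [38;2;4;2;10m[48;2;4;2;10m [38;2;4;2;10m[48;2;4;2;10m [38;2;4;2;10m[48;2;4;2;10m [38;2;4;2;10m[48;2;4;2;10m [38;2;4;2;10m[48;2;4;2;10m [38;2;4;2;10m[48;2;4;2;10m [38;2;4;2;10m[48;2;4;2;10m [38;2;4;2;10m[48;2;4;2;10m [0m
[38;2;4;2;10m[48;2;4;2;11m🬎[38;2;4;2;10m[48;2;4;2;11m🬝[38;2;4;2;10m[48;2;4;2;11m🬎[38;2;4;2;10m[48;2;5;2;11m🬬[38;2;4;2;10m[48;2;5;2;11m🬎[38;2;4;2;10m[48;2;6;2;13m🬝[38;2;4;2;10m[48;2;5;2;12m🬎[38;2;4;2;10m[48;2;7;2;15m🬎[38;2;4;2;10m[48;2;8;2;17m🬎[38;2;4;2;10m[48;2;10;3;20m🬎[0m
[38;2;7;2;15m[48;2;241;177;44m🬂[38;2;7;2;16m[48;2;253;232;42m🬂[38;2;9;3;19m[48;2;253;231;42m🬂[38;2;74;19;43m[48;2;250;210;38m🬡[38;2;34;8;61m[48;2;254;246;48m🬰[38;2;29;6;52m[48;2;254;249;49m🬰[38;2;254;247;49m[48;2;33;7;59m🬋[38;2;244;187;41m[48;2;13;3;25m🬎[38;2;253;235;43m[48;2;8;2;17m🬎[38;2;253;229;41m[48;2;7;2;16m🬎[0m
[38;2;9;3;19m[48;2;4;2;10m🬂[38;2;6;2;14m[48;2;4;2;10m🬂[38;2;7;2;15m[48;2;4;2;10m🬀[38;2;5;2;13m[48;2;4;2;10m🬂[38;2;5;2;11m[48;2;4;2;10m🬂[38;2;5;2;11m[48;2;4;2;10m🬂[38;2;4;2;11m[48;2;4;2;10m🬂[38;2;4;2;11m[48;2;4;2;10m🬂[38;2;4;2;10m[48;2;4;2;11m🬺[38;2;4;2;11m[48;2;4;2;10m🬀[0m
</frame>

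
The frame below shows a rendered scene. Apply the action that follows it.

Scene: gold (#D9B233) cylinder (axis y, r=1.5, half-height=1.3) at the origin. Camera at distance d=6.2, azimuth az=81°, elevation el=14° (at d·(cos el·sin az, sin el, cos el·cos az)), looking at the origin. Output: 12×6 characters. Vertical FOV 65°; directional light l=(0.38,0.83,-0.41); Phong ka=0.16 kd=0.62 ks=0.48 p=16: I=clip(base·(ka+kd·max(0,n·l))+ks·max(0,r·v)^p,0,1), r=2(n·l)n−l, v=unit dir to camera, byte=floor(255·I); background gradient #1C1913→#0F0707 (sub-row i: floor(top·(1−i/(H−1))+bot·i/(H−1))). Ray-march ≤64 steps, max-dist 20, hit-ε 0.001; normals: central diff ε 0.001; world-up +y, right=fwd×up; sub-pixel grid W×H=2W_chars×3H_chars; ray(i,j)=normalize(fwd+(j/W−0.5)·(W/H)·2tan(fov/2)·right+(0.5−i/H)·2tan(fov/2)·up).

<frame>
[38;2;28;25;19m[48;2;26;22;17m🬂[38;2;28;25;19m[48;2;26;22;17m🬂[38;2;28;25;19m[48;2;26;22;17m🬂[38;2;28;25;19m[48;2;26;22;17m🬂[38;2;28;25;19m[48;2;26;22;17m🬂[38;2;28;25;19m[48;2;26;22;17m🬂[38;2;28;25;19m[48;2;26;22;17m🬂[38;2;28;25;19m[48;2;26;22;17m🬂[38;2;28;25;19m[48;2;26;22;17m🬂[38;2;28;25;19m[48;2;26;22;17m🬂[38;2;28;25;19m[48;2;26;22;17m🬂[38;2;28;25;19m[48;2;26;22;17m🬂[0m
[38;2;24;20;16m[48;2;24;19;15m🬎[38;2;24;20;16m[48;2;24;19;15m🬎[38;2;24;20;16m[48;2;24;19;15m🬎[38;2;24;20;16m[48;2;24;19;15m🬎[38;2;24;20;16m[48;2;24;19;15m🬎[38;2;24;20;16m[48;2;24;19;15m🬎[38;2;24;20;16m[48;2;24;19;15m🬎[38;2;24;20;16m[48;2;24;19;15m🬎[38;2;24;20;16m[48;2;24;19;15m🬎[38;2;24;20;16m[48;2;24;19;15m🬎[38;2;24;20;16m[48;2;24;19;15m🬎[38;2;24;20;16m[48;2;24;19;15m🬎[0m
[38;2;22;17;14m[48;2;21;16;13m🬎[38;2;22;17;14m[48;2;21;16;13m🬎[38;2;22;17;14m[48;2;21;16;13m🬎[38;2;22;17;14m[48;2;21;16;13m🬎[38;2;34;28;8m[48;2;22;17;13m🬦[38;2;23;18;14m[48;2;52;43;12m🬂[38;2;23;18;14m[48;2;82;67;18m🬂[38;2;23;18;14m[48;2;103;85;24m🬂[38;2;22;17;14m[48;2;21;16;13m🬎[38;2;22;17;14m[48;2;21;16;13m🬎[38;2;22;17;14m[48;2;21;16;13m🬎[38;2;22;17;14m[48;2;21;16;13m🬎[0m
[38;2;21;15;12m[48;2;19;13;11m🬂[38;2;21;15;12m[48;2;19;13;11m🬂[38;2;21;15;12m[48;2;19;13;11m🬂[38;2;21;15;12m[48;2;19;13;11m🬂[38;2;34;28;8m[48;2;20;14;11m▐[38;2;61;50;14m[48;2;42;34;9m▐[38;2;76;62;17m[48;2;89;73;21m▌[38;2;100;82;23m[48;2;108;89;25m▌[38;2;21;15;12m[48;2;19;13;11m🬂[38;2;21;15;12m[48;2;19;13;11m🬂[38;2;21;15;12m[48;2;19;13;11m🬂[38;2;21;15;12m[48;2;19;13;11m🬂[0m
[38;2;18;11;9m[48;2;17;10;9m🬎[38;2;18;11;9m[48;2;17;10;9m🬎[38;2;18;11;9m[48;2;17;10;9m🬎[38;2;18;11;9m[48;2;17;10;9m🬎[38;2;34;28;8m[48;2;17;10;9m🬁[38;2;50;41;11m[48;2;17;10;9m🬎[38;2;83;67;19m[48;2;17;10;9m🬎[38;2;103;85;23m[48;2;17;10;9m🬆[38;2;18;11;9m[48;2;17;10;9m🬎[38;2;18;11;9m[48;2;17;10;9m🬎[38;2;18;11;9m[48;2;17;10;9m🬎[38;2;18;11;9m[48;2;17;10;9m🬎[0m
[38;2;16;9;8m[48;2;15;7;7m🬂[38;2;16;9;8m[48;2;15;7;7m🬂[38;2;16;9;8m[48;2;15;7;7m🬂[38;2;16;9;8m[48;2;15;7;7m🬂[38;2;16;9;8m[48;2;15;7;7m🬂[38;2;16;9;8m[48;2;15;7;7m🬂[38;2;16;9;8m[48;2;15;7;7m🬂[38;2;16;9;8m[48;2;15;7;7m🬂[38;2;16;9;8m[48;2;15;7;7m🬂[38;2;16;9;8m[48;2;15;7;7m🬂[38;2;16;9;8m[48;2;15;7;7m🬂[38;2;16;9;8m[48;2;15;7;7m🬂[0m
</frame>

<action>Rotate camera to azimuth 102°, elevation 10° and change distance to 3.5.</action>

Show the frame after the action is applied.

<frame>
[38;2;28;25;19m[48;2;26;22;17m🬂[38;2;28;25;19m[48;2;26;22;17m🬂[38;2;28;25;19m[48;2;26;22;17m🬂[38;2;27;24;18m[48;2;63;52;14m🬎[38;2;27;24;18m[48;2;79;64;18m🬎[38;2;42;36;19m[48;2;122;100;28m🬕[38;2;28;25;19m[48;2;112;92;27m🬂[38;2;27;24;18m[48;2;105;86;25m🬎[38;2;27;24;18m[48;2;108;89;25m🬎[38;2;109;90;25m[48;2;27;23;18m🬏[38;2;28;25;19m[48;2;26;22;17m🬂[38;2;28;25;19m[48;2;26;22;17m🬂[0m
[38;2;24;20;16m[48;2;24;19;15m🬎[38;2;24;20;16m[48;2;24;19;15m🬎[38;2;35;29;8m[48;2;24;20;15m▐[38;2;67;55;15m[48;2;56;46;13m▐[38;2;81;67;19m[48;2;75;61;17m▐[38;2;87;71;20m[48;2;92;75;21m▌[38;2;96;78;22m[48;2;99;81;23m▌[38;2;105;86;24m[48;2;103;84;24m▐[38;2;109;89;25m[48;2;107;88;25m▐[38;2;109;90;25m[48;2;105;86;24m▌[38;2;24;20;16m[48;2;24;19;15m🬎[38;2;24;20;16m[48;2;24;19;15m🬎[0m
[38;2;22;17;14m[48;2;21;16;13m🬎[38;2;22;17;14m[48;2;21;16;13m🬎[38;2;22;17;14m[48;2;21;16;13m🬎[38;2;65;53;15m[48;2;53;44;12m▐[38;2;81;66;19m[48;2;74;60;17m▐[38;2;87;71;20m[48;2;91;75;21m▌[38;2;96;78;22m[48;2;99;81;23m▌[38;2;103;84;24m[48;2;105;86;24m▌[38;2;108;88;25m[48;2;109;89;25m▌[38;2;109;89;25m[48;2;22;17;13m▌[38;2;22;17;14m[48;2;21;16;13m🬎[38;2;22;17;14m[48;2;21;16;13m🬎[0m
[38;2;21;15;12m[48;2;19;13;11m🬂[38;2;21;15;12m[48;2;19;13;11m🬂[38;2;21;15;12m[48;2;19;13;11m🬂[38;2;63;52;14m[48;2;49;40;11m▐[38;2;80;66;18m[48;2;73;59;17m▐[38;2;86;71;20m[48;2;91;75;21m▌[38;2;96;78;22m[48;2;99;82;23m▌[38;2;103;84;24m[48;2;106;87;24m▌[38;2;108;88;25m[48;2;109;90;25m▌[38;2;108;89;25m[48;2;20;14;11m▌[38;2;21;15;12m[48;2;19;13;11m🬂[38;2;21;15;12m[48;2;19;13;11m🬂[0m
[38;2;18;11;9m[48;2;17;10;9m🬎[38;2;18;11;9m[48;2;17;10;9m🬎[38;2;18;11;9m[48;2;17;10;9m🬎[38;2;61;50;14m[48;2;44;36;9m▐[38;2;79;65;18m[48;2;71;58;16m▐[38;2;86;70;20m[48;2;91;75;21m▌[38;2;96;78;22m[48;2;100;82;23m▌[38;2;103;84;24m[48;2;106;87;25m▌[38;2;108;89;25m[48;2;109;90;25m▌[38;2;107;88;25m[48;2;17;11;9m▌[38;2;18;11;9m[48;2;17;10;9m🬎[38;2;18;11;9m[48;2;17;10;9m🬎[0m
[38;2;16;9;8m[48;2;15;7;7m🬂[38;2;16;9;8m[48;2;15;7;7m🬂[38;2;16;9;8m[48;2;15;7;7m🬂[38;2;54;44;12m[48;2;25;18;7m🬨[38;2;78;64;18m[48;2;70;57;16m▐[38;2;91;74;21m[48;2;85;70;20m▐[38;2;96;78;22m[48;2;100;82;23m▌[38;2;103;85;24m[48;2;106;87;25m▌[38;2;108;89;25m[48;2;109;90;25m▌[38;2;106;87;24m[48;2;15;7;7m🬄[38;2;16;9;8m[48;2;15;7;7m🬂[38;2;16;9;8m[48;2;15;7;7m🬂[0m
</frame>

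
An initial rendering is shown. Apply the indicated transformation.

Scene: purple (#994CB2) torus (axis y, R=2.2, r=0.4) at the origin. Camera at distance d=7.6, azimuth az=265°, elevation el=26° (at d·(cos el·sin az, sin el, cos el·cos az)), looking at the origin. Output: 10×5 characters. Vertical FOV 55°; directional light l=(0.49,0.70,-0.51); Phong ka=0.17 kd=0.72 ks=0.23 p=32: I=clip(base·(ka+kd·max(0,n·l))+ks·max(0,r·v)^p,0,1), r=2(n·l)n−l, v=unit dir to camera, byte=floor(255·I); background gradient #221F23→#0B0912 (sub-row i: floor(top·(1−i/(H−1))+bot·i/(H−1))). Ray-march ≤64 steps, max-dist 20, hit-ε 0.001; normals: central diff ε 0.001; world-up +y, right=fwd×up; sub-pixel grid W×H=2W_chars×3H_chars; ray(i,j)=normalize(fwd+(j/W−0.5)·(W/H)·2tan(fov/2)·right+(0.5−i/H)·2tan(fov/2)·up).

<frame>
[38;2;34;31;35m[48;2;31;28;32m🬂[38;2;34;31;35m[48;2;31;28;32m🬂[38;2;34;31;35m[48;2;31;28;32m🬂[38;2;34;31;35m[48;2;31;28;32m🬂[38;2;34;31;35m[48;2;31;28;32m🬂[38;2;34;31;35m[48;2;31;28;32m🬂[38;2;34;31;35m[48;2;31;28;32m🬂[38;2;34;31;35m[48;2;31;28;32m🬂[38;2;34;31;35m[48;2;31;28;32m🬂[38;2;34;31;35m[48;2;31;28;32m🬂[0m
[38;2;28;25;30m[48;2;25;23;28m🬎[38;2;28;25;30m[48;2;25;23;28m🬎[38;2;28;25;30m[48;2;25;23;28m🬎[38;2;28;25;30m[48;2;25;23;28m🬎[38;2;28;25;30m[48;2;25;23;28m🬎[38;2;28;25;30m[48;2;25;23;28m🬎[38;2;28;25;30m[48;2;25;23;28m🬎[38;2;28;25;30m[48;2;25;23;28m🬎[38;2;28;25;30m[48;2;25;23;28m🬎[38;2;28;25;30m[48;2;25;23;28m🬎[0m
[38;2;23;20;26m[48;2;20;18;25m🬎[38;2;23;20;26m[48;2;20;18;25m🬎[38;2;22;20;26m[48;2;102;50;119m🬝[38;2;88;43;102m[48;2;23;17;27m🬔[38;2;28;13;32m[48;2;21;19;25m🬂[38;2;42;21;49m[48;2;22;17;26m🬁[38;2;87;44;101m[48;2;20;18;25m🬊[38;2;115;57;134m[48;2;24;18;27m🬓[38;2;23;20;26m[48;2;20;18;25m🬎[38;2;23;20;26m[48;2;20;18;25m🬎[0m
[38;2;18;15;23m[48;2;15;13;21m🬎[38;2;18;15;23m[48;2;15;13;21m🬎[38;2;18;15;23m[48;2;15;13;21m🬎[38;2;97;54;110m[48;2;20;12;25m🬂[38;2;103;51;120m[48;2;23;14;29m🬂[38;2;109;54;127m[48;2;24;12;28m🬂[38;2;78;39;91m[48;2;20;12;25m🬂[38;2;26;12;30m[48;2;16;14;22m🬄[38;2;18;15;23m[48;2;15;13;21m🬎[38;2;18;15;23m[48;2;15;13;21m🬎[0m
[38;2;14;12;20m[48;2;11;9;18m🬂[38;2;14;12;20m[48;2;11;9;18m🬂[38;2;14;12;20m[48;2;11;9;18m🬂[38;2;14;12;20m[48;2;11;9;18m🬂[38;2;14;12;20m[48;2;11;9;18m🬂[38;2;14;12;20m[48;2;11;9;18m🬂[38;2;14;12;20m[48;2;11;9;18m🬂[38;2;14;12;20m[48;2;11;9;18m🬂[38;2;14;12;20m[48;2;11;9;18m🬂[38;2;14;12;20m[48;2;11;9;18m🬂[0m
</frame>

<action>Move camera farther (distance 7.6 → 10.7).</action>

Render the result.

<frame>
[38;2;34;31;35m[48;2;31;28;32m🬂[38;2;34;31;35m[48;2;31;28;32m🬂[38;2;34;31;35m[48;2;31;28;32m🬂[38;2;34;31;35m[48;2;31;28;32m🬂[38;2;34;31;35m[48;2;31;28;32m🬂[38;2;34;31;35m[48;2;31;28;32m🬂[38;2;34;31;35m[48;2;31;28;32m🬂[38;2;34;31;35m[48;2;31;28;32m🬂[38;2;34;31;35m[48;2;31;28;32m🬂[38;2;34;31;35m[48;2;31;28;32m🬂[0m
[38;2;28;25;30m[48;2;25;23;28m🬎[38;2;28;25;30m[48;2;25;23;28m🬎[38;2;28;25;30m[48;2;25;23;28m🬎[38;2;28;25;30m[48;2;25;23;28m🬎[38;2;28;25;30m[48;2;25;23;28m🬎[38;2;28;25;30m[48;2;25;23;28m🬎[38;2;28;25;30m[48;2;25;23;28m🬎[38;2;28;25;30m[48;2;25;23;28m🬎[38;2;28;25;30m[48;2;25;23;28m🬎[38;2;28;25;30m[48;2;25;23;28m🬎[0m
[38;2;23;20;26m[48;2;20;18;25m🬎[38;2;23;20;26m[48;2;20;18;25m🬎[38;2;23;20;26m[48;2;20;18;25m🬎[38;2;22;20;26m[48;2;113;61;129m🬕[38;2;26;12;30m[48;2;22;19;26m🬃[38;2;95;47;111m[48;2;21;19;25m🬀[38;2;104;51;121m[48;2;36;23;42m🬇[38;2;23;20;26m[48;2;20;18;25m🬎[38;2;23;20;26m[48;2;20;18;25m🬎[38;2;23;20;26m[48;2;20;18;25m🬎[0m
[38;2;18;15;23m[48;2;15;13;21m🬎[38;2;18;15;23m[48;2;15;13;21m🬎[38;2;18;15;23m[48;2;15;13;21m🬎[38;2;18;15;23m[48;2;15;13;21m🬎[38;2;38;19;44m[48;2;16;14;21m🬂[38;2;38;18;44m[48;2;18;13;23m🬀[38;2;26;12;30m[48;2;16;14;22m🬀[38;2;18;15;23m[48;2;15;13;21m🬎[38;2;18;15;23m[48;2;15;13;21m🬎[38;2;18;15;23m[48;2;15;13;21m🬎[0m
[38;2;14;12;20m[48;2;11;9;18m🬂[38;2;14;12;20m[48;2;11;9;18m🬂[38;2;14;12;20m[48;2;11;9;18m🬂[38;2;14;12;20m[48;2;11;9;18m🬂[38;2;14;12;20m[48;2;11;9;18m🬂[38;2;14;12;20m[48;2;11;9;18m🬂[38;2;14;12;20m[48;2;11;9;18m🬂[38;2;14;12;20m[48;2;11;9;18m🬂[38;2;14;12;20m[48;2;11;9;18m🬂[38;2;14;12;20m[48;2;11;9;18m🬂[0m
</frame>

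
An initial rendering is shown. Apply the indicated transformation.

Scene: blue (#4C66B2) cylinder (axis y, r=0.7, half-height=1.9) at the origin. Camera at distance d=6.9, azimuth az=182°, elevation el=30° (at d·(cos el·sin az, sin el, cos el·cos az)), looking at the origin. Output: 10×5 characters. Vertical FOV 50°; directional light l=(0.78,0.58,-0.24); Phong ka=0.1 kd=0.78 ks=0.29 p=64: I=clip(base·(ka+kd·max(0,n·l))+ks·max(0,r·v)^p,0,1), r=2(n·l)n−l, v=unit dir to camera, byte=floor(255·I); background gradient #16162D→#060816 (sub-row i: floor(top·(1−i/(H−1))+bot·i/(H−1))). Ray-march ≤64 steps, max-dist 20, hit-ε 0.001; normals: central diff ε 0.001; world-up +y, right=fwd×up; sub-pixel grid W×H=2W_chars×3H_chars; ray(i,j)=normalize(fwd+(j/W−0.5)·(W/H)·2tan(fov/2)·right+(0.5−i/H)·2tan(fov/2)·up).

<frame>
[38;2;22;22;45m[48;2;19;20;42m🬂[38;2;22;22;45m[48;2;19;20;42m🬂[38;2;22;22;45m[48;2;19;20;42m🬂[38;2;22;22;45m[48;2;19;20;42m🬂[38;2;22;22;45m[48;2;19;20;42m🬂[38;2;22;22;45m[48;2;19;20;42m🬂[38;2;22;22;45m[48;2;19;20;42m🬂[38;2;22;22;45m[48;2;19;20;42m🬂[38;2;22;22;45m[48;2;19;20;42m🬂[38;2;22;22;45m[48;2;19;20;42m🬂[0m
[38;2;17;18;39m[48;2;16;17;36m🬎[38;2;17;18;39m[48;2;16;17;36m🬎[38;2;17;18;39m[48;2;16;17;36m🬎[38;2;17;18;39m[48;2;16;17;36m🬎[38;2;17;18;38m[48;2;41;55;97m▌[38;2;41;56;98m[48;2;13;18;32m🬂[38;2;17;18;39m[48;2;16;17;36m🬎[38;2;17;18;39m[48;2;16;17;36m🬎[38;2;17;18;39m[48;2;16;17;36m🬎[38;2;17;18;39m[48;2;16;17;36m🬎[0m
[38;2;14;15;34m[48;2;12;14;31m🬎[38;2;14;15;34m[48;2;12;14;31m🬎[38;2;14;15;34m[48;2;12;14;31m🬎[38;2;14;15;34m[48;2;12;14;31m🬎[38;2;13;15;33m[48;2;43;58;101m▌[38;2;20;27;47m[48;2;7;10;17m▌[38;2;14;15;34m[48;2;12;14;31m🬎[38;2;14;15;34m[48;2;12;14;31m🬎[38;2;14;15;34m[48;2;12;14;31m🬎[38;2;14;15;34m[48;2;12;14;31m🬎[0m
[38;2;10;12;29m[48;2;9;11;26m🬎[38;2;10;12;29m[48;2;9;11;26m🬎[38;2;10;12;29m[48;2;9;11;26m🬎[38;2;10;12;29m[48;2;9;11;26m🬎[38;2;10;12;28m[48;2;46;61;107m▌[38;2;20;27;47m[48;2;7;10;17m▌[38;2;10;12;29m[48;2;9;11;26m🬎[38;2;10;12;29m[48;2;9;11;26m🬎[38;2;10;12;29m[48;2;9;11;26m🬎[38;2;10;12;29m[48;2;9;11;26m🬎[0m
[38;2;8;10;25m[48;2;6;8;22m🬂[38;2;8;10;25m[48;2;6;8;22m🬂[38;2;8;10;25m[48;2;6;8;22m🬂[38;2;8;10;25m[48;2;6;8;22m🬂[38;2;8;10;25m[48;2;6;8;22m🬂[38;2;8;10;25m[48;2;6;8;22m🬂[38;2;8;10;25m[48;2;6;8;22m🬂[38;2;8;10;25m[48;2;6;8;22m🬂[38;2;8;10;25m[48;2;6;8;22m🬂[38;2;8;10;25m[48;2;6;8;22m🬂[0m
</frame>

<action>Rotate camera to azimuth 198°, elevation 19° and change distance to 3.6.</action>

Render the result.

<frame>
[38;2;22;22;45m[48;2;19;20;42m🬂[38;2;22;22;45m[48;2;19;20;42m🬂[38;2;22;22;45m[48;2;19;20;42m🬂[38;2;20;21;43m[48;2;41;56;98m▌[38;2;17;23;41m[48;2;28;38;68m▐[38;2;7;10;17m[48;2;7;10;17m [38;2;7;10;17m[48;2;7;10;17m [38;2;22;22;45m[48;2;19;20;42m🬂[38;2;22;22;45m[48;2;19;20;42m🬂[38;2;22;22;45m[48;2;19;20;42m🬂[0m
[38;2;17;18;39m[48;2;16;17;36m🬎[38;2;17;18;39m[48;2;16;17;36m🬎[38;2;17;18;39m[48;2;16;17;36m🬎[38;2;17;18;38m[48;2;44;59;104m▌[38;2;18;24;42m[48;2;30;40;71m▐[38;2;7;10;17m[48;2;7;10;17m [38;2;7;10;17m[48;2;7;10;17m [38;2;17;18;39m[48;2;16;17;36m🬎[38;2;17;18;39m[48;2;16;17;36m🬎[38;2;17;18;39m[48;2;16;17;36m🬎[0m
[38;2;14;15;34m[48;2;12;14;31m🬎[38;2;14;15;34m[48;2;12;14;31m🬎[38;2;14;15;34m[48;2;12;14;31m🬎[38;2;13;15;33m[48;2;47;64;112m▌[38;2;18;25;44m[48;2;31;43;75m▐[38;2;7;10;17m[48;2;7;10;17m [38;2;7;10;17m[48;2;7;10;17m [38;2;14;15;34m[48;2;12;14;31m🬎[38;2;14;15;34m[48;2;12;14;31m🬎[38;2;14;15;34m[48;2;12;14;31m🬎[0m
[38;2;10;12;29m[48;2;9;11;26m🬎[38;2;10;12;29m[48;2;9;11;26m🬎[38;2;10;12;29m[48;2;9;11;26m🬎[38;2;51;69;121m[48;2;9;11;27m🬉[38;2;19;26;46m[48;2;33;45;79m▐[38;2;7;10;17m[48;2;7;10;17m [38;2;7;10;17m[48;2;9;11;26m🬝[38;2;10;12;29m[48;2;9;11;26m🬎[38;2;10;12;29m[48;2;9;11;26m🬎[38;2;10;12;29m[48;2;9;11;26m🬎[0m
[38;2;8;10;25m[48;2;6;8;22m🬂[38;2;8;10;25m[48;2;6;8;22m🬂[38;2;8;10;25m[48;2;6;8;22m🬂[38;2;8;10;25m[48;2;6;8;22m🬂[38;2;20;27;48m[48;2;36;48;84m▐[38;2;7;10;17m[48;2;7;10;17m [38;2;7;10;17m[48;2;7;9;23m▌[38;2;8;10;25m[48;2;6;8;22m🬂[38;2;8;10;25m[48;2;6;8;22m🬂[38;2;8;10;25m[48;2;6;8;22m🬂[0m
</frame>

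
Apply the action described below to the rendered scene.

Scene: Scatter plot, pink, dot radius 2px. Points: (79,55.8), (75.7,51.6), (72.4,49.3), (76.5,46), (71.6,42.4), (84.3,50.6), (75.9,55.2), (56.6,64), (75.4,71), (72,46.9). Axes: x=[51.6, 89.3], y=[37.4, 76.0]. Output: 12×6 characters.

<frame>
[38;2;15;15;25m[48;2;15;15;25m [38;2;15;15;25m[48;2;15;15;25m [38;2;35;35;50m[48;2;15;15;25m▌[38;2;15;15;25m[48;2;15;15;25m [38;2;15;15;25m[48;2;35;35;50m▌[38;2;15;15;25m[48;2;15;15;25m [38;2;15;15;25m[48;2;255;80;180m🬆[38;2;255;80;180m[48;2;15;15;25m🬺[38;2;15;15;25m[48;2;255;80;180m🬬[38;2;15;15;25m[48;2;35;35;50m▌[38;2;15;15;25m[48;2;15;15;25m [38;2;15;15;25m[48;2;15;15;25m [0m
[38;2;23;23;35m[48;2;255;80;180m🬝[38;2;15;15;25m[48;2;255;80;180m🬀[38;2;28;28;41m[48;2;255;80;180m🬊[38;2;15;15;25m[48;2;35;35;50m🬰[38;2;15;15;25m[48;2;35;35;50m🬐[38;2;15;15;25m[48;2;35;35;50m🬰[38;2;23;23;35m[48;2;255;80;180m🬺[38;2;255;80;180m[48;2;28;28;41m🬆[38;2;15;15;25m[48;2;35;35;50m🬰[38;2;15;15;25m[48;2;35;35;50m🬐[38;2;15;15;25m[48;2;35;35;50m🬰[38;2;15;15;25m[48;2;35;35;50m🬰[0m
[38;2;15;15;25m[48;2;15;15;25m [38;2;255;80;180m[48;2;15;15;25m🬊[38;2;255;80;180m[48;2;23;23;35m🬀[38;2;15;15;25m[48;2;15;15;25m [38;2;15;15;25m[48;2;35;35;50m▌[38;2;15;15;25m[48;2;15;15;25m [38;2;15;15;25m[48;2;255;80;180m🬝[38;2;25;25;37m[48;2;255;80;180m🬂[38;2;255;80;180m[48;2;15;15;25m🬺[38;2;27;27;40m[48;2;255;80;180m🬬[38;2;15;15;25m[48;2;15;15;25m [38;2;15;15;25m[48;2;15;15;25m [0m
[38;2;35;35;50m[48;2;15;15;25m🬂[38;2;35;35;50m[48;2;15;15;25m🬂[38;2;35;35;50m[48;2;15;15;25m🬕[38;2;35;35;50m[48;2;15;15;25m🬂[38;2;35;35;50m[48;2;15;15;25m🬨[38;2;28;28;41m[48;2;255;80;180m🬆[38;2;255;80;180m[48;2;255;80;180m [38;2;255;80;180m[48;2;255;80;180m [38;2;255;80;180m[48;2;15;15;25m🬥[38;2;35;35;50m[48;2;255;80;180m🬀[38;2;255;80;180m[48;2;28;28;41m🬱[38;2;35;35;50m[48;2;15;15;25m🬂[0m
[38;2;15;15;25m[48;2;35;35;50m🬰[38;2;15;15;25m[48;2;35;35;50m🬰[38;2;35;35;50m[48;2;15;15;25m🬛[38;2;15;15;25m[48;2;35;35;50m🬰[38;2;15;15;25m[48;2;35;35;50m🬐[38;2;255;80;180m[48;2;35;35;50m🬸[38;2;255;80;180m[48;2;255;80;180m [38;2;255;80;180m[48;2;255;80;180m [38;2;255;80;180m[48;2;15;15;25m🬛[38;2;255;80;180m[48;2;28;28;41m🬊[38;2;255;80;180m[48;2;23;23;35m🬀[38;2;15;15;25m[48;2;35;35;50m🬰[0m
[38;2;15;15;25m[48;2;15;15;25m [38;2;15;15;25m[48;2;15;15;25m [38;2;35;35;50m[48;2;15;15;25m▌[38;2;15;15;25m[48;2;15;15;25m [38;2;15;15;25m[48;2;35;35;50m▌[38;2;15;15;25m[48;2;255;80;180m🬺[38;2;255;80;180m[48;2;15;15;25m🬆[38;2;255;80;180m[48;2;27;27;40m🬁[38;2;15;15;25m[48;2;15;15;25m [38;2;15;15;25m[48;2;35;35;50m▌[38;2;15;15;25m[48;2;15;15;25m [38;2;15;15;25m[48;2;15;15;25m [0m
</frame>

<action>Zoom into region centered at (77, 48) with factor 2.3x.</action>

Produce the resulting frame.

<frame>
[38;2;15;15;25m[48;2;15;15;25m [38;2;15;15;25m[48;2;15;15;25m [38;2;35;35;50m[48;2;15;15;25m▌[38;2;15;15;25m[48;2;255;80;180m🬴[38;2;255;80;180m[48;2;255;80;180m [38;2;255;80;180m[48;2;15;15;25m🬛[38;2;255;80;180m[48;2;15;15;25m🬊[38;2;255;80;180m[48;2;15;15;25m🬝[38;2;255;80;180m[48;2;15;15;25m🬀[38;2;15;15;25m[48;2;35;35;50m▌[38;2;15;15;25m[48;2;15;15;25m [38;2;15;15;25m[48;2;15;15;25m [0m
[38;2;15;15;25m[48;2;35;35;50m🬰[38;2;15;15;25m[48;2;35;35;50m🬰[38;2;31;31;45m[48;2;255;80;180m🬝[38;2;19;19;30m[48;2;255;80;180m🬴[38;2;255;80;180m[48;2;255;80;180m [38;2;255;80;180m[48;2;15;15;25m🬛[38;2;15;15;25m[48;2;35;35;50m🬰[38;2;35;35;50m[48;2;15;15;25m🬛[38;2;15;15;25m[48;2;35;35;50m🬰[38;2;27;27;40m[48;2;255;80;180m🬝[38;2;15;15;25m[48;2;255;80;180m🬀[38;2;21;21;33m[48;2;255;80;180m🬊[0m
[38;2;15;15;25m[48;2;15;15;25m [38;2;15;15;25m[48;2;255;80;180m🬕[38;2;255;80;180m[48;2;255;80;180m [38;2;255;80;180m[48;2;15;15;25m🬛[38;2;23;23;35m[48;2;255;80;180m🬺[38;2;15;15;25m[48;2;255;80;180m🬬[38;2;15;15;25m[48;2;15;15;25m [38;2;35;35;50m[48;2;15;15;25m▌[38;2;15;15;25m[48;2;15;15;25m [38;2;15;15;25m[48;2;35;35;50m▌[38;2;255;80;180m[48;2;15;15;25m🬊[38;2;255;80;180m[48;2;15;15;25m🬀[0m
[38;2;35;35;50m[48;2;15;15;25m🬂[38;2;255;80;180m[48;2;15;15;25m🬊[38;2;255;80;180m[48;2;15;15;25m🬝[38;2;255;80;180m[48;2;19;19;30m🬀[38;2;255;80;180m[48;2;25;25;37m🬫[38;2;255;80;180m[48;2;255;80;180m [38;2;255;80;180m[48;2;23;23;35m🬃[38;2;35;35;50m[48;2;15;15;25m🬕[38;2;35;35;50m[48;2;15;15;25m🬂[38;2;35;35;50m[48;2;15;15;25m🬨[38;2;35;35;50m[48;2;15;15;25m🬂[38;2;35;35;50m[48;2;15;15;25m🬂[0m
[38;2;23;23;35m[48;2;255;80;180m🬝[38;2;15;15;25m[48;2;255;80;180m🬀[38;2;28;28;41m[48;2;255;80;180m🬊[38;2;15;15;25m[48;2;35;35;50m🬰[38;2;15;15;25m[48;2;35;35;50m🬐[38;2;255;80;180m[48;2;23;23;35m🬀[38;2;15;15;25m[48;2;35;35;50m🬰[38;2;35;35;50m[48;2;15;15;25m🬛[38;2;15;15;25m[48;2;35;35;50m🬰[38;2;15;15;25m[48;2;35;35;50m🬐[38;2;15;15;25m[48;2;35;35;50m🬰[38;2;15;15;25m[48;2;35;35;50m🬰[0m
[38;2;15;15;25m[48;2;15;15;25m [38;2;255;80;180m[48;2;15;15;25m🬊[38;2;255;80;180m[48;2;23;23;35m🬀[38;2;15;15;25m[48;2;15;15;25m [38;2;15;15;25m[48;2;35;35;50m▌[38;2;15;15;25m[48;2;15;15;25m [38;2;15;15;25m[48;2;15;15;25m [38;2;35;35;50m[48;2;15;15;25m▌[38;2;15;15;25m[48;2;15;15;25m [38;2;15;15;25m[48;2;35;35;50m▌[38;2;15;15;25m[48;2;15;15;25m [38;2;15;15;25m[48;2;15;15;25m [0m
</frame>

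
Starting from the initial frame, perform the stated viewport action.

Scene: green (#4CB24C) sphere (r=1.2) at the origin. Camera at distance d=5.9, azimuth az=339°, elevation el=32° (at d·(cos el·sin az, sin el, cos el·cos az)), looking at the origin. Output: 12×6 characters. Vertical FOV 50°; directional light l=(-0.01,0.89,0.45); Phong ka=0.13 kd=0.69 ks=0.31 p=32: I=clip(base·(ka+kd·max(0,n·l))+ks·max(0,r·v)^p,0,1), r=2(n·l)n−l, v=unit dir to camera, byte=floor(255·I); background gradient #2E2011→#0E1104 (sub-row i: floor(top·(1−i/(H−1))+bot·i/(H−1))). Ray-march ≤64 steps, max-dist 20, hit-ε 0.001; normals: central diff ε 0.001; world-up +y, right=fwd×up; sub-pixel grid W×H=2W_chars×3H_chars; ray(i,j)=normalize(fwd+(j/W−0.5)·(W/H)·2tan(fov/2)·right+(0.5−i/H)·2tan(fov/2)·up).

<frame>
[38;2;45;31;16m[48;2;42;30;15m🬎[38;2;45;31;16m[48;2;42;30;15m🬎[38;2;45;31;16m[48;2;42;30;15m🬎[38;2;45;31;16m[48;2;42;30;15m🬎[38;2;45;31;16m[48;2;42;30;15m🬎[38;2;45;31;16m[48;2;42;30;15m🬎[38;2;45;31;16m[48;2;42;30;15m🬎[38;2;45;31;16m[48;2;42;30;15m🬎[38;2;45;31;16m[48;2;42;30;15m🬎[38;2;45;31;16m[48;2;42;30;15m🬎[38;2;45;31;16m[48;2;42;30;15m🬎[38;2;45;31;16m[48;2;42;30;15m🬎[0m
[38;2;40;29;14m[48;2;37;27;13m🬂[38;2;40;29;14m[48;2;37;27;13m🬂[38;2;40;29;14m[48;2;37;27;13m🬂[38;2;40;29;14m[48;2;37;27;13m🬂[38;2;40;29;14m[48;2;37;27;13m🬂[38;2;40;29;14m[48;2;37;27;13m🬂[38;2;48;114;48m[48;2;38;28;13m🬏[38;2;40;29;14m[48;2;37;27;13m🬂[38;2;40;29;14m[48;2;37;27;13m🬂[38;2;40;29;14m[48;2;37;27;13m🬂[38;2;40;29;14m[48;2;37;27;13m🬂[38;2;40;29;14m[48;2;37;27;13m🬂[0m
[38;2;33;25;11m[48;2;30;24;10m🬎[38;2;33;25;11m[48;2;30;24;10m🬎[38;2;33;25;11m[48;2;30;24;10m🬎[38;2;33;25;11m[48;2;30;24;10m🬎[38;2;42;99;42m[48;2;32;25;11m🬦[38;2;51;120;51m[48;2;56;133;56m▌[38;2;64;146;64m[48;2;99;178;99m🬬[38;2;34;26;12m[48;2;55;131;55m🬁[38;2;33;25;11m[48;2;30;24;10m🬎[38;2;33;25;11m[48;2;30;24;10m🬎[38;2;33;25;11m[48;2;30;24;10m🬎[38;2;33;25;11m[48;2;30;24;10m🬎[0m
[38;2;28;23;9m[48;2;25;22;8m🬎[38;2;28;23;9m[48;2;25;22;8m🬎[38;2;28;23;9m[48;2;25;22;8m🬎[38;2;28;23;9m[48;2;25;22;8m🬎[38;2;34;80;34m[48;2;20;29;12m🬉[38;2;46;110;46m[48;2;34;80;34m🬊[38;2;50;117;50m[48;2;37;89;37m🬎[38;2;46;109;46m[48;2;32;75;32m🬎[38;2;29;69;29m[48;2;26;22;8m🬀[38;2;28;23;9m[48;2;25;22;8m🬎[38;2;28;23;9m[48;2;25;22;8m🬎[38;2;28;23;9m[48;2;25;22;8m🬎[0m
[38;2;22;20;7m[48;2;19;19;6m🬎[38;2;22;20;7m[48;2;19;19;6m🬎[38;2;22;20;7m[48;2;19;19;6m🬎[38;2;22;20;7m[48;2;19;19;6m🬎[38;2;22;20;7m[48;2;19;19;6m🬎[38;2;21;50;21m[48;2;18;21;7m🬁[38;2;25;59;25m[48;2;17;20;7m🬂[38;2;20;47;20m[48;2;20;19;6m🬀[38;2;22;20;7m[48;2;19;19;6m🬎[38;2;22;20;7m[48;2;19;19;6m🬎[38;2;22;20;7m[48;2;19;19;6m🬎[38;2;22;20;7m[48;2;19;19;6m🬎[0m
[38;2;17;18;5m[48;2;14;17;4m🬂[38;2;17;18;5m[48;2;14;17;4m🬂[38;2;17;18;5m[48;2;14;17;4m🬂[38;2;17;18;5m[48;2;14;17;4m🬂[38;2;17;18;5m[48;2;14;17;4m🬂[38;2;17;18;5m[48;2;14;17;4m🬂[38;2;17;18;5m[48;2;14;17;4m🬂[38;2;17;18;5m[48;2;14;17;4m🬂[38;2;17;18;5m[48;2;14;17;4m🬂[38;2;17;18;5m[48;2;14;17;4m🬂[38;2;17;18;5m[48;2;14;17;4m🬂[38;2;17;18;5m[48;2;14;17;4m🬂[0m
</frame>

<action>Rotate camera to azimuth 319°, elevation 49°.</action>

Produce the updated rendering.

<frame>
[38;2;45;31;16m[48;2;42;30;15m🬎[38;2;45;31;16m[48;2;42;30;15m🬎[38;2;45;31;16m[48;2;42;30;15m🬎[38;2;45;31;16m[48;2;42;30;15m🬎[38;2;45;31;16m[48;2;42;30;15m🬎[38;2;45;31;16m[48;2;42;30;15m🬎[38;2;45;31;16m[48;2;42;30;15m🬎[38;2;45;31;16m[48;2;42;30;15m🬎[38;2;45;31;16m[48;2;42;30;15m🬎[38;2;45;31;16m[48;2;42;30;15m🬎[38;2;45;31;16m[48;2;42;30;15m🬎[38;2;45;31;16m[48;2;42;30;15m🬎[0m
[38;2;40;29;14m[48;2;37;27;13m🬂[38;2;40;29;14m[48;2;37;27;13m🬂[38;2;40;29;14m[48;2;37;27;13m🬂[38;2;40;29;14m[48;2;37;27;13m🬂[38;2;40;29;14m[48;2;37;27;13m🬂[38;2;40;29;14m[48;2;37;27;13m🬂[38;2;39;91;39m[48;2;38;28;13m🬏[38;2;40;29;14m[48;2;37;27;13m🬂[38;2;40;29;14m[48;2;37;27;13m🬂[38;2;40;29;14m[48;2;37;27;13m🬂[38;2;40;29;14m[48;2;37;27;13m🬂[38;2;40;29;14m[48;2;37;27;13m🬂[0m
[38;2;33;25;11m[48;2;30;24;10m🬎[38;2;33;25;11m[48;2;30;24;10m🬎[38;2;33;25;11m[48;2;30;24;10m🬎[38;2;33;25;11m[48;2;30;24;10m🬎[38;2;32;25;11m[48;2;36;85;36m🬕[38;2;45;105;45m[48;2;52;123;52m🬄[38;2;61;141;61m[48;2;95;178;95m🬝[38;2;34;26;12m[48;2;57;136;57m🬁[38;2;33;25;11m[48;2;30;24;10m🬎[38;2;33;25;11m[48;2;30;24;10m🬎[38;2;33;25;11m[48;2;30;24;10m🬎[38;2;33;25;11m[48;2;30;24;10m🬎[0m
[38;2;28;23;9m[48;2;25;22;8m🬎[38;2;28;23;9m[48;2;25;22;8m🬎[38;2;28;23;9m[48;2;25;22;8m🬎[38;2;28;23;9m[48;2;25;22;8m🬎[38;2;20;28;11m[48;2;33;77;33m🬲[38;2;48;115;48m[48;2;38;90;38m🬊[38;2;63;141;63m[48;2;49;117;49m🬂[38;2;54;128;54m[48;2;43;101;43m🬎[38;2;37;87;37m[48;2;26;22;8m🬀[38;2;28;23;9m[48;2;25;22;8m🬎[38;2;28;23;9m[48;2;25;22;8m🬎[38;2;28;23;9m[48;2;25;22;8m🬎[0m
[38;2;22;20;7m[48;2;19;19;6m🬎[38;2;22;20;7m[48;2;19;19;6m🬎[38;2;22;20;7m[48;2;19;19;6m🬎[38;2;22;20;7m[48;2;19;19;6m🬎[38;2;22;20;7m[48;2;19;19;6m🬎[38;2;24;57;24m[48;2;20;19;6m🬂[38;2;35;83;35m[48;2;17;20;7m🬂[38;2;33;77;33m[48;2;20;19;6m🬀[38;2;22;20;7m[48;2;19;19;6m🬎[38;2;22;20;7m[48;2;19;19;6m🬎[38;2;22;20;7m[48;2;19;19;6m🬎[38;2;22;20;7m[48;2;19;19;6m🬎[0m
[38;2;17;18;5m[48;2;14;17;4m🬂[38;2;17;18;5m[48;2;14;17;4m🬂[38;2;17;18;5m[48;2;14;17;4m🬂[38;2;17;18;5m[48;2;14;17;4m🬂[38;2;17;18;5m[48;2;14;17;4m🬂[38;2;17;18;5m[48;2;14;17;4m🬂[38;2;17;18;5m[48;2;14;17;4m🬂[38;2;17;18;5m[48;2;14;17;4m🬂[38;2;17;18;5m[48;2;14;17;4m🬂[38;2;17;18;5m[48;2;14;17;4m🬂[38;2;17;18;5m[48;2;14;17;4m🬂[38;2;17;18;5m[48;2;14;17;4m🬂[0m
</frame>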